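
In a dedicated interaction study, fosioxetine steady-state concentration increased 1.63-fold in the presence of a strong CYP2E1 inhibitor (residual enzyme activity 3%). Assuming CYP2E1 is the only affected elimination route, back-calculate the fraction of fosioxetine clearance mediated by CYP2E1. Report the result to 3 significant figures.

Let x = fm,CYP2E1. Because steady-state concentration ∝ 1/CL, relative clearance fell to 1/1.63 = 0.6135.
Only the CYP2E1 route changed, so 0.6135 = x·0.03 + (1 − x), giving x = 0.398.

0.398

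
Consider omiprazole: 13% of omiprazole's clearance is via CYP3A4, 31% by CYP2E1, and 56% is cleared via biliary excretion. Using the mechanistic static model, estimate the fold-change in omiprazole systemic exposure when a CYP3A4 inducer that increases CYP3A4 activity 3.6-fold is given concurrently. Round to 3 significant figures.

The CYP3A4 pathway (13% of clearance) increases to 3.6× activity: 0.13 × 3.6 = 0.468.
CYP2E1 (31%) and the residual 56% are unaffected.
CL_new/CL_old = 0.468 + 0.31 + 0.56 = 1.338.
Systemic exposure is inversely proportional to clearance, so the fold-change is 1 / 1.338 = 0.747.

0.747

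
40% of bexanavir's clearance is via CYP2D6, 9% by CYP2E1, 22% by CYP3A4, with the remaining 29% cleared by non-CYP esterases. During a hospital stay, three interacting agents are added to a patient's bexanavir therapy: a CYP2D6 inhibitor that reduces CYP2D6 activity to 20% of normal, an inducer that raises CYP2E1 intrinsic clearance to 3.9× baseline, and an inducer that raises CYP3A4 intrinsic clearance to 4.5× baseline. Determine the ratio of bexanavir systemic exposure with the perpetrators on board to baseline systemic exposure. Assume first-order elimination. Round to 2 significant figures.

CYP2D6: 0.4 × 0.2 = 0.08
CYP2E1: 0.09 × 3.9 = 0.351
CYP3A4: 0.22 × 4.5 = 0.99
Other: 0.29 (unchanged)
Relative clearance = 0.08 + 0.351 + 0.99 + 0.29 = 1.711.
Net systemic exposure ratio = 1 / 1.711 = 0.58.

0.58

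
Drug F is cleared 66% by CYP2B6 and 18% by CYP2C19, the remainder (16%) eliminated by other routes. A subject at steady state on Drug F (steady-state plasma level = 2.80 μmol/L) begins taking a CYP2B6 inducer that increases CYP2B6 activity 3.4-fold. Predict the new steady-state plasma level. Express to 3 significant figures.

1.08 μmol/L

CYP2B6: 0.66 × 3.4 = 2.244
CYP2C19: 0.18 (unchanged)
Other: 0.16 (unchanged)
Relative clearance = 2.244 + 0.18 + 0.16 = 2.584.
New steady-state plasma level = baseline ÷ relative clearance = 2.80 / 2.584 = 1.08 μmol/L.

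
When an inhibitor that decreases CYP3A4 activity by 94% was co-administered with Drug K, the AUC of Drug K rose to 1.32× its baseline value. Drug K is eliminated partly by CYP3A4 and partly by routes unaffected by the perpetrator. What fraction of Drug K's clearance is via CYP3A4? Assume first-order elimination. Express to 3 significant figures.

0.258

CL'/CL = 1 / 1.32 = 0.7576
0.06·fm + (1 − fm) = 0.7576
fm = (0.7576 − 1) / (0.06 − 1) = 0.258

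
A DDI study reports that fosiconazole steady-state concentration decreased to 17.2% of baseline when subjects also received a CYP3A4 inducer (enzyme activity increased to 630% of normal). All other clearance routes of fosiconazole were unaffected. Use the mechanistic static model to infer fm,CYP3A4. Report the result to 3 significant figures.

0.908

Call the CYP3A4 fraction fm. After the interaction, CL_new/CL_old = fm × 6.3 + (1 − fm).
Steady-state concentration ratio = 1 / (new CL fraction), so new CL fraction = 1 / 0.172 = 5.814.
fm × 6.3 + 1 − fm = 5.814  ⇒  fm × (6.3 − 1) = 4.814  ⇒  fm = 0.908.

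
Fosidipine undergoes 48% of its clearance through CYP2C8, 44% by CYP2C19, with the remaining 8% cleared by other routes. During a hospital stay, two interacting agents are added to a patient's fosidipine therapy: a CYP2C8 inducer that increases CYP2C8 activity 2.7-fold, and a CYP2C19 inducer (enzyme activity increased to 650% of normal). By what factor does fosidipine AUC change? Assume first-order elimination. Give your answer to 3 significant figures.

The CYP2C8 pathway (48% of clearance) increases to 2.7× activity: 0.48 × 2.7 = 1.296.
The CYP2C19 pathway (44% of clearance) rises to 6.5× activity: 0.44 × 6.5 = 2.86.
The remaining 8% of clearance is unaffected.
CL_new/CL_old = 1.296 + 2.86 + 0.08 = 4.236.
AUC ∝ 1/CL: fold-change = 1 / 4.236 = 0.236.

0.236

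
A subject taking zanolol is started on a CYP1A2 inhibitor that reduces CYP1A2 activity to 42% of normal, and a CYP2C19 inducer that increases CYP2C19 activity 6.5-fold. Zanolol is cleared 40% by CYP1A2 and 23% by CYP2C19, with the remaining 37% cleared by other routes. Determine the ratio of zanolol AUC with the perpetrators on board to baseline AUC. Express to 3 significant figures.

0.492

CYP1A2: 0.4 × 0.42 = 0.168
CYP2C19: 0.23 × 6.5 = 1.495
Other: 0.37 (unchanged)
CL_new/CL_old = 0.168 + 1.495 + 0.37 = 2.033.
AUC ∝ 1/CL: fold-change = 1 / 2.033 = 0.492.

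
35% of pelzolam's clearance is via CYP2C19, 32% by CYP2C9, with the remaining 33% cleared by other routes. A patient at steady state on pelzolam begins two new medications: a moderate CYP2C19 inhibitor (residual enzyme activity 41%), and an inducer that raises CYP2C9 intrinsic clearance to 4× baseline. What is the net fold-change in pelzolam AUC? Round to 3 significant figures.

0.570

The CYP2C19 pathway (35% of clearance) is reduced to 0.41× activity: 0.35 × 0.41 = 0.1435.
The CYP2C9 pathway (32% of clearance) increases to 4× activity: 0.32 × 4 = 1.28.
The remaining 33% of clearance is unaffected.
Relative clearance = 0.1435 + 1.28 + 0.33 = 1.7535.
Net AUC ratio = 1 / 1.7535 = 0.570.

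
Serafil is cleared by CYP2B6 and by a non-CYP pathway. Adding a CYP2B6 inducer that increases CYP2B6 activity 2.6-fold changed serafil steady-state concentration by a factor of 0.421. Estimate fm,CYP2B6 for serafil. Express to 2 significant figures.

0.86

CL'/CL = 1 / 0.421 = 2.375
2.6·fm + (1 − fm) = 2.375
fm = (2.375 − 1) / (2.6 − 1) = 0.86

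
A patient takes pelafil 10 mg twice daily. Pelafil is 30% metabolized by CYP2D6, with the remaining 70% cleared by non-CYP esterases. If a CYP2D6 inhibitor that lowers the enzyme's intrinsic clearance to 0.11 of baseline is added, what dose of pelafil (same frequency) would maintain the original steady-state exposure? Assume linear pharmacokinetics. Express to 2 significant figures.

CYP2D6: 0.3 × 0.11 = 0.033
Other: 0.7 (unchanged)
CL_new/CL_old = 0.033 + 0.7 = 0.733.
Css,avg = (dose rate)/CL, so holding Css fixed requires dose ∝ CL: 10 × 0.733 = 7.3 mg.

7.3 mg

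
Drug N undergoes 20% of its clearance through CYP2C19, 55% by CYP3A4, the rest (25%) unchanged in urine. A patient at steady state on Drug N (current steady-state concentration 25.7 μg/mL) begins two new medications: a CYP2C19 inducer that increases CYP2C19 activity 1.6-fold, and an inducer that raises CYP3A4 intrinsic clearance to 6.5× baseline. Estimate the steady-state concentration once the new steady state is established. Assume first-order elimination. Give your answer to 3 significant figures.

The CYP2C19 pathway (20% of clearance) increases to 1.6× activity: 0.2 × 1.6 = 0.32.
The CYP3A4 pathway (55% of clearance) increases to 6.5× activity: 0.55 × 6.5 = 3.575.
Non-CYP routes (25%) are unchanged.
New clearance relative to baseline: 0.32 + 3.575 + 0.25 = 4.145.
Dividing the baseline by the relative clearance: 25.7 / 4.145 = 6.20 μg/mL.

6.20 μg/mL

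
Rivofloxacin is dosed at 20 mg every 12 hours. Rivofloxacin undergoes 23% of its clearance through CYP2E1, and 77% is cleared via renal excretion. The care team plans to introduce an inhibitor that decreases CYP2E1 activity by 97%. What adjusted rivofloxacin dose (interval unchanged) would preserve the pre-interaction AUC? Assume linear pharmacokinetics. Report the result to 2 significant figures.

16 mg

CYP2E1: 0.23 × 0.03 = 0.0069
Other: 0.77 (unchanged)
CL_new/CL_old = 0.0069 + 0.77 = 0.7769.
Css,avg = (dose rate)/CL, so holding Css fixed requires dose ∝ CL: 20 × 0.7769 = 16 mg.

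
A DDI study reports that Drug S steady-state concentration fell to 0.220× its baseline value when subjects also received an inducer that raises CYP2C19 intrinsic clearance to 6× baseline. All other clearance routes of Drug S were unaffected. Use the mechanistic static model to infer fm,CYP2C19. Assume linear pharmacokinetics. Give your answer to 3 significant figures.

CL'/CL = 1 / 0.220 = 4.545
6·fm + (1 − fm) = 4.545
fm = (4.545 − 1) / (6 − 1) = 0.709

0.709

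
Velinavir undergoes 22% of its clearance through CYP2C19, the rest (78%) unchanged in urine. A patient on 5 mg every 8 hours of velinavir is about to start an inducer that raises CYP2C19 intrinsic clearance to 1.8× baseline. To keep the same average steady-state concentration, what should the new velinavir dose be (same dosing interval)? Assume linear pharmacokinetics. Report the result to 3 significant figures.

The CYP2C19 pathway (22% of clearance) is boosted to 1.8× activity: 0.22 × 1.8 = 0.396.
The remaining 78% of clearance is unaffected.
New clearance relative to baseline: 0.396 + 0.78 = 1.176.
Css,avg = (dose rate)/CL, so holding Css fixed requires dose ∝ CL: 5 × 1.176 = 5.88 mg.

5.88 mg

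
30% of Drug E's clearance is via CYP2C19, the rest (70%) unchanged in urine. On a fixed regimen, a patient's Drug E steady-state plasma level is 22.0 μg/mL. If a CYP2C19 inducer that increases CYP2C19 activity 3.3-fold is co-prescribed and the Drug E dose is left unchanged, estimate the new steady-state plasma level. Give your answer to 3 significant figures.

13.0 μg/mL

CYP2C19: 0.3 × 3.3 = 0.99
Other: 0.7 (unchanged)
CL_new/CL_old = 0.99 + 0.7 = 1.69.
New steady-state plasma level = baseline ÷ relative clearance = 22.0 / 1.69 = 13.0 μg/mL.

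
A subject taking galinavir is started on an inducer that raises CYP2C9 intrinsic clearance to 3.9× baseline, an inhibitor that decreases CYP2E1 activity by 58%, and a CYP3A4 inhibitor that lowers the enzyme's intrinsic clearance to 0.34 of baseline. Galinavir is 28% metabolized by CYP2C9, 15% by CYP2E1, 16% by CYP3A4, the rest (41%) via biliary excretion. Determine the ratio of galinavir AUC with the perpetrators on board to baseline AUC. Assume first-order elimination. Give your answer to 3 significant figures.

0.618

The CYP2C9 pathway (28% of clearance) rises to 3.9× activity: 0.28 × 3.9 = 1.092.
The CYP2E1 pathway (15% of clearance) is reduced to 0.42× activity: 0.15 × 0.42 = 0.063.
The CYP3A4 pathway (16% of clearance) drops to 0.34× activity: 0.16 × 0.34 = 0.0544.
Non-CYP routes (41%) are unchanged.
Relative clearance = 1.092 + 0.063 + 0.0544 + 0.41 = 1.6194.
AUC ∝ 1/CL: fold-change = 1 / 1.6194 = 0.618.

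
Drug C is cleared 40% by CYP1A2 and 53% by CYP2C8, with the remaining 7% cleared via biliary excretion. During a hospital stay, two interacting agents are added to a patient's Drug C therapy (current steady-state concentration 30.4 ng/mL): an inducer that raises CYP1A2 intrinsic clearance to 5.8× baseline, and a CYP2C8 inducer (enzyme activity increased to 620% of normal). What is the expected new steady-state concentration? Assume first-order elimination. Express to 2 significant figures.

5.4 ng/mL

The CYP1A2 pathway (40% of clearance) increases to 5.8× activity: 0.4 × 5.8 = 2.32.
The CYP2C8 pathway (53% of clearance) is boosted to 6.2× activity: 0.53 × 6.2 = 3.286.
Non-CYP routes (7%) are unchanged.
CL_new/CL_old = 2.32 + 3.286 + 0.07 = 5.676.
Dividing the baseline by the relative clearance: 30.4 / 5.676 = 5.4 ng/mL.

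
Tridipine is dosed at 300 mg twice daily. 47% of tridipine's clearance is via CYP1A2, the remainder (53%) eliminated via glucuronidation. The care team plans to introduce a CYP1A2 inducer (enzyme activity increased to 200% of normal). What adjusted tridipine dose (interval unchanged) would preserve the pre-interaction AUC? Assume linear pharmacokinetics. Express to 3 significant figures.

441 mg

CYP1A2: 0.47 × 2 = 0.94
Other: 0.53 (unchanged)
CL_new/CL_old = 0.94 + 0.53 = 1.47.
To maintain the same steady-state level, dose must scale with clearance: new dose = 300 × 1.47 = 441 mg.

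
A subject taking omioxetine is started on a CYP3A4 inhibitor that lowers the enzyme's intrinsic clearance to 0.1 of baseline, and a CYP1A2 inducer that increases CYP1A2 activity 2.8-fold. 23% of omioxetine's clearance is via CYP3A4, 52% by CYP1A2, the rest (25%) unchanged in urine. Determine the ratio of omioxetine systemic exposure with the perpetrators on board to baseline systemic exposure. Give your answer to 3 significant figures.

0.578

CYP3A4: 0.23 × 0.1 = 0.023
CYP1A2: 0.52 × 2.8 = 1.456
Other: 0.25 (unchanged)
New clearance relative to baseline: 0.023 + 1.456 + 0.25 = 1.729.
Because systemic exposure varies inversely with clearance, the combined effect is 1 / 1.729 = 0.578.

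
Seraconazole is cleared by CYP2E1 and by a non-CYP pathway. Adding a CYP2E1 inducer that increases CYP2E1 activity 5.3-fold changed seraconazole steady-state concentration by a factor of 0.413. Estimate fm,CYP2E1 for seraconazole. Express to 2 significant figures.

Call the CYP2E1 fraction fm. After the interaction, CL_new/CL_old = fm × 5.3 + (1 − fm).
Steady-state concentration ratio = 1 / (new CL fraction), so new CL fraction = 1 / 0.413 = 2.421.
fm × 5.3 + 1 − fm = 2.421  ⇒  fm × (5.3 − 1) = 1.421  ⇒  fm = 0.33.

0.33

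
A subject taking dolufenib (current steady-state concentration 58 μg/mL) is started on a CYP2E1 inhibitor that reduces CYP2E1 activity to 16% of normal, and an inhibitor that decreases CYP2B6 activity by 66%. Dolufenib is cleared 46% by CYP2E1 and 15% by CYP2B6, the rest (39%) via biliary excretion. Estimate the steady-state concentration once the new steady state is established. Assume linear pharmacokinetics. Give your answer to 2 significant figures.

1.1 × 10² μg/mL

The CYP2E1 pathway (46% of clearance) drops to 0.16× activity: 0.46 × 0.16 = 0.0736.
The CYP2B6 pathway (15% of clearance) drops to 0.34× activity: 0.15 × 0.34 = 0.051.
Non-CYP routes (39%) are unchanged.
Relative clearance = 0.0736 + 0.051 + 0.39 = 0.5146.
Dividing the baseline by the relative clearance: 58 / 0.5146 = 1.1 × 10² μg/mL.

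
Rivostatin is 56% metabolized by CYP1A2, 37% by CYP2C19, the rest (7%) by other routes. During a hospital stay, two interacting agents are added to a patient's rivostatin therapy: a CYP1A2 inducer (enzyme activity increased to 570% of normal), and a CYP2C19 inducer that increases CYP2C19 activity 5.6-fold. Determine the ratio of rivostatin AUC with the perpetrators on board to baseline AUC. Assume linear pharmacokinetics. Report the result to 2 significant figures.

0.19

The CYP1A2 pathway (56% of clearance) increases to 5.7× activity: 0.56 × 5.7 = 3.192.
The CYP2C19 pathway (37% of clearance) increases to 5.6× activity: 0.37 × 5.6 = 2.072.
Non-CYP routes (7%) are unchanged.
Relative clearance = 3.192 + 2.072 + 0.07 = 5.334.
Because AUC varies inversely with clearance, the combined effect is 1 / 5.334 = 0.19.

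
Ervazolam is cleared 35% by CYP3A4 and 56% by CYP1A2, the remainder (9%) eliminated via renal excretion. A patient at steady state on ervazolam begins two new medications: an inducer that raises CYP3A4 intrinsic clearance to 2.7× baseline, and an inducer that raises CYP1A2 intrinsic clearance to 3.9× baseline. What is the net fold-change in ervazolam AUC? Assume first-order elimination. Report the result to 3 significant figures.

The CYP3A4 pathway (35% of clearance) increases to 2.7× activity: 0.35 × 2.7 = 0.945.
The CYP1A2 pathway (56% of clearance) rises to 3.9× activity: 0.56 × 3.9 = 2.184.
The remaining 9% of clearance is unaffected.
New clearance relative to baseline: 0.945 + 2.184 + 0.09 = 3.219.
AUC ∝ 1/CL: fold-change = 1 / 3.219 = 0.311.

0.311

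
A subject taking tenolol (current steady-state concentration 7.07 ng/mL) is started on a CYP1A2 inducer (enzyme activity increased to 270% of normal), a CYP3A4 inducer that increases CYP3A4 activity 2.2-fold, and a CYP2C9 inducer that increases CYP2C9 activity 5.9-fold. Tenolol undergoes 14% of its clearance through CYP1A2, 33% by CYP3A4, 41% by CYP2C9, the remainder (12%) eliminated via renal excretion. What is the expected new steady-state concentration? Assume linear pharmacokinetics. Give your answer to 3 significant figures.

CYP1A2: 0.14 × 2.7 = 0.378
CYP3A4: 0.33 × 2.2 = 0.726
CYP2C9: 0.41 × 5.9 = 2.419
Other: 0.12 (unchanged)
CL_new/CL_old = 0.378 + 0.726 + 2.419 + 0.12 = 3.643.
Steady-state concentration ∝ 1/CL: new value = 7.07 / 3.643 = 1.94 ng/mL.

1.94 ng/mL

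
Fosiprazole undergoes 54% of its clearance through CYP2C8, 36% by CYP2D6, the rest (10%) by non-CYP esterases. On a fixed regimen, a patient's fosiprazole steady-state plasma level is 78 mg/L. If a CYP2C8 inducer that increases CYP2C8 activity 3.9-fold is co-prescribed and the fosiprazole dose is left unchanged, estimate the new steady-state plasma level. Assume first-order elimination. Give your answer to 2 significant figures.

30 mg/L

The CYP2C8 pathway (54% of clearance) rises to 3.9× activity: 0.54 × 3.9 = 2.106.
CYP2D6 (36%) and the residual 10% are unaffected.
New clearance relative to baseline: 2.106 + 0.36 + 0.1 = 2.566.
Steady-state plasma level ∝ 1/CL, so new value = 78 / 2.566 = 30 mg/L.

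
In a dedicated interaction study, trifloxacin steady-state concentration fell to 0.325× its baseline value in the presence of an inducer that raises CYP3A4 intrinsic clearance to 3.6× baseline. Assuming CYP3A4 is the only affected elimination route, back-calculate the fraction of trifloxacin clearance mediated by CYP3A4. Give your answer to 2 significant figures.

CL'/CL = 1 / 0.325 = 3.077
3.6·fm + (1 − fm) = 3.077
fm = (3.077 − 1) / (3.6 − 1) = 0.80

0.80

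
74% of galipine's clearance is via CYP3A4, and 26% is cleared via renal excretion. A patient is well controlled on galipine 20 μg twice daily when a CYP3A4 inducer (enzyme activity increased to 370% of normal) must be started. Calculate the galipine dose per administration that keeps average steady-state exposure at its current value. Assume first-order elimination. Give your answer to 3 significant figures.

60.0 μg

CYP3A4: 0.74 × 3.7 = 2.738
Other: 0.26 (unchanged)
Relative clearance = 2.738 + 0.26 = 2.998.
To maintain the same steady-state level, dose must scale with clearance: new dose = 20 × 2.998 = 60.0 μg.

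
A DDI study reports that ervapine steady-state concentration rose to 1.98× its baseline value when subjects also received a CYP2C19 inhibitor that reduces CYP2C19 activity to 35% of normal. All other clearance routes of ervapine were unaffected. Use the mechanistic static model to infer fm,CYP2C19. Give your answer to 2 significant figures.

Call the CYP2C19 fraction fm. After the interaction, CL_new/CL_old = fm × 0.35 + (1 − fm).
Steady-state concentration ratio = 1 / (new CL fraction), so new CL fraction = 1 / 1.98 = 0.5051.
fm × 0.35 + 1 − fm = 0.5051  ⇒  fm × (0.35 − 1) = −0.4949  ⇒  fm = 0.76.

0.76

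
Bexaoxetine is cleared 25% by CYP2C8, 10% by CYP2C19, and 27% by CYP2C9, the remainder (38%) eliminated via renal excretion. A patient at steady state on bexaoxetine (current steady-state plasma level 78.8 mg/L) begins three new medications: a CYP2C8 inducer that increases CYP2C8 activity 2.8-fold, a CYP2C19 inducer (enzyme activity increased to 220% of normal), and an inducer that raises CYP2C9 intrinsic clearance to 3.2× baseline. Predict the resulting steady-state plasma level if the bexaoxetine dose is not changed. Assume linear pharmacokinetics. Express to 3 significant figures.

The CYP2C8 pathway (25% of clearance) rises to 2.8× activity: 0.25 × 2.8 = 0.7.
The CYP2C19 pathway (10% of clearance) is boosted to 2.2× activity: 0.1 × 2.2 = 0.22.
The CYP2C9 pathway (27% of clearance) is boosted to 3.2× activity: 0.27 × 3.2 = 0.864.
The remaining 38% of clearance is unaffected.
New clearance relative to baseline: 0.7 + 0.22 + 0.864 + 0.38 = 2.164.
New steady-state plasma level = 78.8 / 2.164 = 36.4 mg/L (concentration scales inversely with clearance).

36.4 mg/L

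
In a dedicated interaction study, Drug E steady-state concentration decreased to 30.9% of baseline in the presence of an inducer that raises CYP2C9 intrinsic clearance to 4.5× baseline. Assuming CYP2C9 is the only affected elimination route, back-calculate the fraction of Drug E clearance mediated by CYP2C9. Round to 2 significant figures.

CL'/CL = 1 / 0.309 = 3.236
4.5·fm + (1 − fm) = 3.236
fm = (3.236 − 1) / (4.5 − 1) = 0.64

0.64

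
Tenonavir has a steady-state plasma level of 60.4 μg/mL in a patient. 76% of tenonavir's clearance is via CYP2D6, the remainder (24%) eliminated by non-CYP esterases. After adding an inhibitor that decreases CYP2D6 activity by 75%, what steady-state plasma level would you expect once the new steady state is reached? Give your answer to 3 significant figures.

CYP2D6: 0.76 × 0.25 = 0.19
Other: 0.24 (unchanged)
CL_new/CL_old = 0.19 + 0.24 = 0.43.
New steady-state plasma level = baseline ÷ relative clearance = 60.4 / 0.43 = 140 μg/mL.

140 μg/mL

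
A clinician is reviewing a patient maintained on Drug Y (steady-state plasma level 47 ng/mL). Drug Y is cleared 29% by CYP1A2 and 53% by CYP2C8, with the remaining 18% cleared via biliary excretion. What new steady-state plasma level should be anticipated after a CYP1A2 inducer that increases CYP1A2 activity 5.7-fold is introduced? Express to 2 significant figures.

20 ng/mL

CYP1A2: 0.29 × 5.7 = 1.653
CYP2C8: 0.53 (unchanged)
Other: 0.18 (unchanged)
Relative clearance = 1.653 + 0.53 + 0.18 = 2.363.
Steady-state plasma level ∝ 1/CL, so new value = 47 / 2.363 = 20 ng/mL.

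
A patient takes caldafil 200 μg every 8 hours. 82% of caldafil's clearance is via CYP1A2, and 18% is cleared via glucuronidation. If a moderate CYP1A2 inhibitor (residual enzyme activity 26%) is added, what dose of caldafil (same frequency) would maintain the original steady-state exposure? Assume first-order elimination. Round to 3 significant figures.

CYP1A2: 0.82 × 0.26 = 0.2132
Other: 0.18 (unchanged)
CL_new/CL_old = 0.2132 + 0.18 = 0.3932.
Css,avg = (dose rate)/CL, so holding Css fixed requires dose ∝ CL: 200 × 0.3932 = 78.6 μg.

78.6 μg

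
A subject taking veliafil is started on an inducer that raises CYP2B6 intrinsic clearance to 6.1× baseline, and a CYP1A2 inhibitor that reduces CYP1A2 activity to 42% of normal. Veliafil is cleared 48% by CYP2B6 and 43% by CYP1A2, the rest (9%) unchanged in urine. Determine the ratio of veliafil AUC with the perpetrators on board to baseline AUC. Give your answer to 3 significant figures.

CYP2B6: 0.48 × 6.1 = 2.928
CYP1A2: 0.43 × 0.42 = 0.1806
Other: 0.09 (unchanged)
New clearance relative to baseline: 2.928 + 0.1806 + 0.09 = 3.1986.
Because AUC varies inversely with clearance, the combined effect is 1 / 3.1986 = 0.313.

0.313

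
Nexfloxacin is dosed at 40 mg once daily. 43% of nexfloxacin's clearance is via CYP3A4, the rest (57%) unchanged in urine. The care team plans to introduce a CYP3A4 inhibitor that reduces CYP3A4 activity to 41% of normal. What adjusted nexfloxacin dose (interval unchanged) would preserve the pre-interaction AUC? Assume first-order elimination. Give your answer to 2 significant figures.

CYP3A4: 0.43 × 0.41 = 0.1763
Other: 0.57 (unchanged)
New clearance relative to baseline: 0.1763 + 0.57 = 0.7463.
To maintain the same steady-state level, dose must scale with clearance: new dose = 40 × 0.7463 = 30 mg.

30 mg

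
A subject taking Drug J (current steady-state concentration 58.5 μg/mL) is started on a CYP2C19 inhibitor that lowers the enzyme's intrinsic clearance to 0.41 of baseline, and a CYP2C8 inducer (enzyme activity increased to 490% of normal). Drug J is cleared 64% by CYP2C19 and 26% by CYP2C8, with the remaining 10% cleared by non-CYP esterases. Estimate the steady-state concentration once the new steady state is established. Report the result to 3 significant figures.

35.7 μg/mL

CYP2C19: 0.64 × 0.41 = 0.2624
CYP2C8: 0.26 × 4.9 = 1.274
Other: 0.1 (unchanged)
CL_new/CL_old = 0.2624 + 1.274 + 0.1 = 1.6364.
New steady-state concentration = 58.5 / 1.6364 = 35.7 μg/mL (concentration scales inversely with clearance).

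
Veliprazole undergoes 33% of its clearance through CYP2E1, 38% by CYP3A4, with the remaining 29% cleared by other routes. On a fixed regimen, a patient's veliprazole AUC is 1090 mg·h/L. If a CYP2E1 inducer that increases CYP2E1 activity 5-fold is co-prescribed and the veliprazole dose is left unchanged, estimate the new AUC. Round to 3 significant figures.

470 mg·h/L

The CYP2E1 pathway (33% of clearance) rises to 5× activity: 0.33 × 5 = 1.65.
CYP3A4 (38%) and the residual 29% are unaffected.
Relative clearance = 1.65 + 0.38 + 0.29 = 2.32.
AUC ∝ 1/CL, so new value = 1090 / 2.32 = 470 mg·h/L.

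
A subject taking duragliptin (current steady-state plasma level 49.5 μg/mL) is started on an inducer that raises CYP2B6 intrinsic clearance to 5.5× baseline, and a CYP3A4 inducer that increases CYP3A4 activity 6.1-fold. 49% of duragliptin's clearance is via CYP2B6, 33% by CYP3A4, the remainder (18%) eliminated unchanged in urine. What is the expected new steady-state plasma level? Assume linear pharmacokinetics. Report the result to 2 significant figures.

10 μg/mL

The CYP2B6 pathway (49% of clearance) increases to 5.5× activity: 0.49 × 5.5 = 2.695.
The CYP3A4 pathway (33% of clearance) is boosted to 6.1× activity: 0.33 × 6.1 = 2.013.
The remaining 18% of clearance is unaffected.
CL_new/CL_old = 2.695 + 2.013 + 0.18 = 4.888.
Steady-state plasma level ∝ 1/CL: new value = 49.5 / 4.888 = 10 μg/mL.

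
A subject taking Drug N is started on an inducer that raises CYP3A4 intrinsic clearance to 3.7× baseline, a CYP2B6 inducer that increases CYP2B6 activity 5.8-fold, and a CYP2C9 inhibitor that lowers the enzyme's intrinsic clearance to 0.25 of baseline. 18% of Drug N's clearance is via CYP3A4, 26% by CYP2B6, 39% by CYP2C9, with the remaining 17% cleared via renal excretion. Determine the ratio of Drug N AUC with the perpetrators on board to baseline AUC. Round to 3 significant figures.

CYP3A4: 0.18 × 3.7 = 0.666
CYP2B6: 0.26 × 5.8 = 1.508
CYP2C9: 0.39 × 0.25 = 0.0975
Other: 0.17 (unchanged)
New clearance relative to baseline: 0.666 + 1.508 + 0.0975 + 0.17 = 2.4415.
AUC ∝ 1/CL: fold-change = 1 / 2.4415 = 0.410.

0.410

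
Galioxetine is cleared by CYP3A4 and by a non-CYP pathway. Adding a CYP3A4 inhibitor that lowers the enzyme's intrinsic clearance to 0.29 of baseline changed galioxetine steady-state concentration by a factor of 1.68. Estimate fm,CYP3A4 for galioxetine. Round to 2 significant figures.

0.57

Let x = fm,CYP3A4. Because steady-state concentration ∝ 1/CL, relative clearance fell to 1/1.68 = 0.5952.
Setting x·0.29 + (1 − x) = 0.5952 and solving: x = (0.5952 − 1)/(0.29 − 1) = 0.57.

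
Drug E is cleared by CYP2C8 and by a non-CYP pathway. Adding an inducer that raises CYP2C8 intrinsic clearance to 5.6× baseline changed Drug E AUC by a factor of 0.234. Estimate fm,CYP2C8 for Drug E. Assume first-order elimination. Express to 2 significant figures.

0.71

Call the CYP2C8 fraction fm. After the interaction, CL_new/CL_old = fm × 5.6 + (1 − fm).
AUC ratio = 1 / (new CL fraction), so new CL fraction = 1 / 0.234 = 4.274.
fm × 5.6 + 1 − fm = 4.274  ⇒  fm × (5.6 − 1) = 3.274  ⇒  fm = 0.71.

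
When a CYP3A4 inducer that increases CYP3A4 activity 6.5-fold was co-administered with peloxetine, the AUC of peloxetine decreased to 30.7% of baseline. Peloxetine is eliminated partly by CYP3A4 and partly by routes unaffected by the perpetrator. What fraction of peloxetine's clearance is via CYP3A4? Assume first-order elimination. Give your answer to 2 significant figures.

0.41

Write x for the fraction cleared via CYP3A4. The observed AUC change means clearance rose to 1/0.307 = 3.257 of baseline.
Only the CYP3A4 route changed, so 3.257 = x·6.5 + (1 − x), giving x = 0.41.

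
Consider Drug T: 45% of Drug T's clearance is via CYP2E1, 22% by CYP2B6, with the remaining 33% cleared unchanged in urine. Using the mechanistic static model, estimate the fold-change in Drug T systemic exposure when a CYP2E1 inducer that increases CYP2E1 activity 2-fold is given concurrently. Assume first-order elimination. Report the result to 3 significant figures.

CYP2E1: 0.45 × 2 = 0.9
CYP2B6: 0.22 (unchanged)
Other: 0.33 (unchanged)
New clearance relative to baseline: 0.9 + 0.22 + 0.33 = 1.45.
Systemic exposure is inversely proportional to clearance, so the fold-change is 1 / 1.45 = 0.690.

0.690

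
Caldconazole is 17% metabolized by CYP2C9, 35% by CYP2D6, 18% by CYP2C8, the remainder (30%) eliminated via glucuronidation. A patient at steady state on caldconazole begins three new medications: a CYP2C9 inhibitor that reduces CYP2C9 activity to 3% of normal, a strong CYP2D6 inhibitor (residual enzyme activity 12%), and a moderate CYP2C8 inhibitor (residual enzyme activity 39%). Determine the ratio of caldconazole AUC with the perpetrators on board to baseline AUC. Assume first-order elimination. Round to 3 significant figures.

CYP2C9: 0.17 × 0.03 = 0.0051
CYP2D6: 0.35 × 0.12 = 0.042
CYP2C8: 0.18 × 0.39 = 0.0702
Other: 0.3 (unchanged)
CL_new/CL_old = 0.0051 + 0.042 + 0.0702 + 0.3 = 0.4173.
AUC ∝ 1/CL: fold-change = 1 / 0.4173 = 2.40.

2.40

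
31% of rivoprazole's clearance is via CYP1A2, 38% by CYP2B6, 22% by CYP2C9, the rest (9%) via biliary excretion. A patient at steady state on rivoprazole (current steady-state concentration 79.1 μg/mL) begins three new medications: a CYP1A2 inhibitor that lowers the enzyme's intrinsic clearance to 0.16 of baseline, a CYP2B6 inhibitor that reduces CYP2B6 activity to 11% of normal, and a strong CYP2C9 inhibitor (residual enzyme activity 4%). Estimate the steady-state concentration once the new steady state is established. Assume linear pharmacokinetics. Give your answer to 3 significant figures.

CYP1A2: 0.31 × 0.16 = 0.0496
CYP2B6: 0.38 × 0.11 = 0.0418
CYP2C9: 0.22 × 0.04 = 0.0088
Other: 0.09 (unchanged)
CL_new/CL_old = 0.0496 + 0.0418 + 0.0088 + 0.09 = 0.1902.
Dividing the baseline by the relative clearance: 79.1 / 0.1902 = 416 μg/mL.

416 μg/mL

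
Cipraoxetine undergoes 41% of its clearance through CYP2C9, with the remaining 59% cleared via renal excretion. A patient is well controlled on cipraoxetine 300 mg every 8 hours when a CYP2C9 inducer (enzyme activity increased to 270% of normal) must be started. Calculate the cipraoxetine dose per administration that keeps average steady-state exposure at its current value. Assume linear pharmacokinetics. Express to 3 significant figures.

CYP2C9: 0.41 × 2.7 = 1.107
Other: 0.59 (unchanged)
New clearance relative to baseline: 1.107 + 0.59 = 1.697.
Css,avg = (dose rate)/CL, so holding Css fixed requires dose ∝ CL: 300 × 1.697 = 509 mg.

509 mg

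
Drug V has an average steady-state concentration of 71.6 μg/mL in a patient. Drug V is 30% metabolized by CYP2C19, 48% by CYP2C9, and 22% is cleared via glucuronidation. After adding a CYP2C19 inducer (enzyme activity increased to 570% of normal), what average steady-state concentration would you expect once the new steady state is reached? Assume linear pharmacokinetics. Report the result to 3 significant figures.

CYP2C19: 0.3 × 5.7 = 1.71
CYP2C9: 0.48 (unchanged)
Other: 0.22 (unchanged)
Relative clearance = 1.71 + 0.48 + 0.22 = 2.41.
Average steady-state concentration ∝ 1/CL, so new value = 71.6 / 2.41 = 29.7 μg/mL.

29.7 μg/mL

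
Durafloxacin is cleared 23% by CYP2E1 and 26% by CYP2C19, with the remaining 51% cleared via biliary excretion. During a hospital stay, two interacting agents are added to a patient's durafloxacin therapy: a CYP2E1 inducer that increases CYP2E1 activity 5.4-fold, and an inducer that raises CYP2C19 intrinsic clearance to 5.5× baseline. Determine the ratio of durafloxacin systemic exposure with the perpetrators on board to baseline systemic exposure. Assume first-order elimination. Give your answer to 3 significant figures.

0.314

The CYP2E1 pathway (23% of clearance) increases to 5.4× activity: 0.23 × 5.4 = 1.242.
The CYP2C19 pathway (26% of clearance) increases to 5.5× activity: 0.26 × 5.5 = 1.43.
The remaining 51% of clearance is unaffected.
CL_new/CL_old = 1.242 + 1.43 + 0.51 = 3.182.
Because systemic exposure varies inversely with clearance, the combined effect is 1 / 3.182 = 0.314.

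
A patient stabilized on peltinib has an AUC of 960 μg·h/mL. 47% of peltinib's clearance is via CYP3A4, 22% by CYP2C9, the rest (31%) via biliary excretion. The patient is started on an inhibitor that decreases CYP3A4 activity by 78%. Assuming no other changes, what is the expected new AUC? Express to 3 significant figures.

1.52 × 10³ μg·h/mL

The CYP3A4 pathway (47% of clearance) is reduced to 0.22× activity: 0.47 × 0.22 = 0.1034.
CYP2C9 (22%) and the residual 31% are unaffected.
New clearance relative to baseline: 0.1034 + 0.22 + 0.31 = 0.6334.
New AUC = baseline ÷ relative clearance = 960 / 0.6334 = 1.52 × 10³ μg·h/mL.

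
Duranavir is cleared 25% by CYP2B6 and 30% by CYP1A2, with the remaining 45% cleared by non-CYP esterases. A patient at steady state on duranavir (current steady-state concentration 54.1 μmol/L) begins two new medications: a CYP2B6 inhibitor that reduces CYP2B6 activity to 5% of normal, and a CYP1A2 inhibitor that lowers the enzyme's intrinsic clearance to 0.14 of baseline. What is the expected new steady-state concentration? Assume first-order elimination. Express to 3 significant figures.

107 μmol/L

CYP2B6: 0.25 × 0.05 = 0.0125
CYP1A2: 0.3 × 0.14 = 0.042
Other: 0.45 (unchanged)
Relative clearance = 0.0125 + 0.042 + 0.45 = 0.5045.
New steady-state concentration = 54.1 / 0.5045 = 107 μmol/L (concentration scales inversely with clearance).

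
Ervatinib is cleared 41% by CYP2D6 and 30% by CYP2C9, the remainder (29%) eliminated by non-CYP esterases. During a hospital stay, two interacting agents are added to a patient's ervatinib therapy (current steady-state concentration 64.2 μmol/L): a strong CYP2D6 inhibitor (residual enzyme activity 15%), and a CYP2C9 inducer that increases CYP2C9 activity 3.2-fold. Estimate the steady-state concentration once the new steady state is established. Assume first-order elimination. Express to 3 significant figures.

49.0 μmol/L

The CYP2D6 pathway (41% of clearance) falls to 0.15× activity: 0.41 × 0.15 = 0.0615.
The CYP2C9 pathway (30% of clearance) increases to 3.2× activity: 0.3 × 3.2 = 0.96.
Non-CYP routes (29%) are unchanged.
New clearance relative to baseline: 0.0615 + 0.96 + 0.29 = 1.3115.
Steady-state concentration ∝ 1/CL: new value = 64.2 / 1.3115 = 49.0 μmol/L.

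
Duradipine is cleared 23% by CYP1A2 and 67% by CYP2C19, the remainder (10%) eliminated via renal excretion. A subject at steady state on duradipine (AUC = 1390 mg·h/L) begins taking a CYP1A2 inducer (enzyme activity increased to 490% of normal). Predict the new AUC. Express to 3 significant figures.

733 mg·h/L

CYP1A2: 0.23 × 4.9 = 1.127
CYP2C19: 0.67 (unchanged)
Other: 0.1 (unchanged)
Relative clearance = 1.127 + 0.67 + 0.1 = 1.897.
With dosing unchanged, AUC scales as 1/CL: 1390 / 1.897 = 733 mg·h/L.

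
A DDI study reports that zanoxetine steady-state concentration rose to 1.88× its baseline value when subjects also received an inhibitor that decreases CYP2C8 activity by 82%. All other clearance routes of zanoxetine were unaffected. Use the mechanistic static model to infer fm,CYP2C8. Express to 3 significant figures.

Call the CYP2C8 fraction fm. After the interaction, CL_new/CL_old = fm × 0.18 + (1 − fm).
Steady-state concentration ratio = 1 / (new CL fraction), so new CL fraction = 1 / 1.88 = 0.5319.
fm × 0.18 + 1 − fm = 0.5319  ⇒  fm × (0.18 − 1) = −0.4681  ⇒  fm = 0.571.

0.571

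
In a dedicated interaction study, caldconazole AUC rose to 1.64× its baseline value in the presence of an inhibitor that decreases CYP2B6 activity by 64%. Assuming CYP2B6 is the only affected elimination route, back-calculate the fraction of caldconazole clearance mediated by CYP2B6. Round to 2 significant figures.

Let x = fm,CYP2B6. Because AUC ∝ 1/CL, relative clearance fell to 1/1.64 = 0.6098.
Only the CYP2B6 route changed, so 0.6098 = x·0.36 + (1 − x), giving x = 0.61.

0.61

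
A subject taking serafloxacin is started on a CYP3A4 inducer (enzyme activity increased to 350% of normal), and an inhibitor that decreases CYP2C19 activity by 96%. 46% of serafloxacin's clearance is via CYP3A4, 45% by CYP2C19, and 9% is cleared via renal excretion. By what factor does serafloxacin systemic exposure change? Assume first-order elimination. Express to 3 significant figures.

0.582

The CYP3A4 pathway (46% of clearance) is boosted to 3.5× activity: 0.46 × 3.5 = 1.61.
The CYP2C19 pathway (45% of clearance) falls to 0.04× activity: 0.45 × 0.04 = 0.018.
Non-CYP routes (9%) are unchanged.
CL_new/CL_old = 1.61 + 0.018 + 0.09 = 1.718.
Because systemic exposure varies inversely with clearance, the combined effect is 1 / 1.718 = 0.582.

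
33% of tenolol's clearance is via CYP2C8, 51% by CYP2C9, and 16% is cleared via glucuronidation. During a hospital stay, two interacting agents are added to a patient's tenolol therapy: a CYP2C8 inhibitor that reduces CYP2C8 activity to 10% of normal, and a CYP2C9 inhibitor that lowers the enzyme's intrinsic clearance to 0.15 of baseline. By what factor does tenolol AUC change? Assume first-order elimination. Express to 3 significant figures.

The CYP2C8 pathway (33% of clearance) falls to 0.1× activity: 0.33 × 0.1 = 0.033.
The CYP2C9 pathway (51% of clearance) is reduced to 0.15× activity: 0.51 × 0.15 = 0.0765.
The remaining 16% of clearance is unaffected.
Relative clearance = 0.033 + 0.0765 + 0.16 = 0.2695.
AUC ∝ 1/CL: fold-change = 1 / 0.2695 = 3.71.

3.71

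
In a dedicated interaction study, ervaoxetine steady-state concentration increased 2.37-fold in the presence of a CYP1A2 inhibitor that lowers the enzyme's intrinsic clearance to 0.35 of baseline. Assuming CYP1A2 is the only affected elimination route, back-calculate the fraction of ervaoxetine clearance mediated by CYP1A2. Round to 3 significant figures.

0.889

Let fm be the CYP1A2 fraction. New clearance relative to baseline = fm × 0.35 + (1 − fm).
Steady-state concentration ratio = 1 / (new CL fraction), so new CL fraction = 1 / 2.37 = 0.4219.
fm × 0.35 + 1 − fm = 0.4219  ⇒  fm × (0.35 − 1) = −0.5781  ⇒  fm = 0.889.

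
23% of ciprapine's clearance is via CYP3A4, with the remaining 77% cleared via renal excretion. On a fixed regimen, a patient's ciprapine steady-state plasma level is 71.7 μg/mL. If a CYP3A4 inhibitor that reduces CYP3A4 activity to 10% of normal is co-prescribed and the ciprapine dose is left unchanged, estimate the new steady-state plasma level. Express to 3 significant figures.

The CYP3A4 pathway (23% of clearance) is reduced to 0.1× activity: 0.23 × 0.1 = 0.023.
The remaining 77% of clearance is unaffected.
CL_new/CL_old = 0.023 + 0.77 = 0.793.
Steady-state plasma level ∝ 1/CL, so new value = 71.7 / 0.793 = 90.4 μg/mL.

90.4 μg/mL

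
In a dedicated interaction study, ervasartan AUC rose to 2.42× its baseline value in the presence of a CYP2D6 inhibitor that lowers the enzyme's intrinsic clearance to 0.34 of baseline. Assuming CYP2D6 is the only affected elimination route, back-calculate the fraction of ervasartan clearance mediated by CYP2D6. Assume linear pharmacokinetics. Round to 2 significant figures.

CL'/CL = 1 / 2.42 = 0.4132
0.34·fm + (1 − fm) = 0.4132
fm = (0.4132 − 1) / (0.34 − 1) = 0.89

0.89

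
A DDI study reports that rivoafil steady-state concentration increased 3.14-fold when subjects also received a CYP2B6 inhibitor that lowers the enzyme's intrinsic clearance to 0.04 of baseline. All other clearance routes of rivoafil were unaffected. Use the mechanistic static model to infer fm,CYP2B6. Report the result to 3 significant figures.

0.710

Call the CYP2B6 fraction fm. After the interaction, CL_new/CL_old = fm × 0.04 + (1 − fm).
Steady-state concentration ratio = 1 / (new CL fraction), so new CL fraction = 1 / 3.14 = 0.3185.
fm × 0.04 + 1 − fm = 0.3185  ⇒  fm × (0.04 − 1) = −0.6815  ⇒  fm = 0.710.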